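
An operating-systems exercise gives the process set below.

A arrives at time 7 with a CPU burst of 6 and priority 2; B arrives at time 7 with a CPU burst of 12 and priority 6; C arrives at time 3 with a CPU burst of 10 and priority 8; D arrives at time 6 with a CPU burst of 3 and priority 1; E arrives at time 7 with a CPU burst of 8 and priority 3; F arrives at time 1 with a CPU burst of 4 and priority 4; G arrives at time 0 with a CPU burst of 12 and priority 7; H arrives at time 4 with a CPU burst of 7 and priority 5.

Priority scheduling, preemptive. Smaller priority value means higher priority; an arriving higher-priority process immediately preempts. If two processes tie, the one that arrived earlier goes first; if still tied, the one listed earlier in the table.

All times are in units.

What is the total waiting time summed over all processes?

Gantt: | G 0-1 | F 1-5 | H 5-6 | D 6-9 | A 9-15 | E 15-23 | H 23-29 | B 29-41 | G 41-52 | C 52-62 |
Completion: A=15  B=41  C=62  D=9  E=23  F=5  G=52  H=29
Waiting = turnaround − burst: A=2, B=22, C=49, D=0, E=8, F=0, G=40, H=18
Total waiting = 2 + 22 + 49 + 0 + 8 + 0 + 40 + 18 = 139

139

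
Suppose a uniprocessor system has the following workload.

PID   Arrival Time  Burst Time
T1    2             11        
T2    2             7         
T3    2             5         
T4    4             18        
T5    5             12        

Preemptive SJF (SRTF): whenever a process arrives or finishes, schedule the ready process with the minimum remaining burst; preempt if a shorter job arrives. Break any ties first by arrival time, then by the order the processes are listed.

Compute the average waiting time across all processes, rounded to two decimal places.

Gantt: | idle 0-2 | T3 2-7 | T2 7-14 | T1 14-25 | T5 25-37 | T4 37-55 |
Completion: T1=25  T2=14  T3=7  T4=55  T5=37
Turnaround (C−A): T1=23  T2=12  T3=5  T4=51  T5=32
Waiting times: T1=12, T2=5, T3=0, T4=33, T5=20
Average waiting = (12+5+0+33+20) / 5 = 70/5 = 14.00

14.00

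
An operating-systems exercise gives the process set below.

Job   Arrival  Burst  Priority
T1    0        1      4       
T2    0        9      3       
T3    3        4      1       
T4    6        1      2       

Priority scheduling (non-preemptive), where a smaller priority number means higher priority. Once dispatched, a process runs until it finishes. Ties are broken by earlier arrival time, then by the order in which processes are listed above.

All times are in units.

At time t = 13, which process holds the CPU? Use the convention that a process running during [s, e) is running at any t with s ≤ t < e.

Timeline: | T2 0-9 | T3 9-13 | T4 13-14 | T1 14-15 |
Completion: T1=15  T2=9  T3=13  T4=14
Turnaround (C−A): T1=15  T2=9  T3=10  T4=8

T4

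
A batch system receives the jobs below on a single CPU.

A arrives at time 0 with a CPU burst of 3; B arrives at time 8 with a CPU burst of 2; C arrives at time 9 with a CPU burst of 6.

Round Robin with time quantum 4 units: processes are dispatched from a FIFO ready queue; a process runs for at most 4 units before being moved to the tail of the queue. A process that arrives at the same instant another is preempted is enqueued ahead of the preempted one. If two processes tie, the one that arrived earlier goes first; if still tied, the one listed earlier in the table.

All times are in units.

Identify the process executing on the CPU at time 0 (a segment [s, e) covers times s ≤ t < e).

A

Schedule: | A 0-3 | idle 3-8 | B 8-10 | C 10-16 |
Completion: A=3  B=10  C=16
Turnaround (C−A): A=3  B=2  C=7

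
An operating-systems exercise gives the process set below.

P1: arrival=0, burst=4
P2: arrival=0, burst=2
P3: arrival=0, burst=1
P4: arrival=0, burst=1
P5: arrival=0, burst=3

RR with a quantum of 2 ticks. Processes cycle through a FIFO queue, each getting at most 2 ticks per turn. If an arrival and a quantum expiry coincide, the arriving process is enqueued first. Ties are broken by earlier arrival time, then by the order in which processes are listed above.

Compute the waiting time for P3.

4

Timeline: | P1 0-2 | P2 2-4 | P3 4-5 | P4 5-6 | P5 6-8 | P1 8-10 | P5 10-11 |
Completion: P1=10  P2=4  P3=5  P4=6  P5=11
Turnaround (C−A): P1=10  P2=4  P3=5  P4=6  P5=11
Waiting(P3) = turnaround − burst = 5 − 1 = 4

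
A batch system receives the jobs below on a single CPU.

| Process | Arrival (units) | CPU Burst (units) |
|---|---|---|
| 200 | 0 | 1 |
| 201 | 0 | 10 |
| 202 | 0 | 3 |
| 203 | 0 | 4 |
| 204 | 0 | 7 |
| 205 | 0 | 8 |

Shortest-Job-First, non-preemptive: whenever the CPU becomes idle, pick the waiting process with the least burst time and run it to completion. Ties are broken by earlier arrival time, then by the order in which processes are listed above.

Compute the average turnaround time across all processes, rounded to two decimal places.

14.00

Timeline: | 200 0-1 | 202 1-4 | 203 4-8 | 204 8-15 | 205 15-23 | 201 23-33 |
Completion: 200=1  201=33  202=4  203=8  204=15  205=23
Turnaround (C−A): 200=1  201=33  202=4  203=8  204=15  205=23
Turnaround times: 200=1, 201=33, 202=4, 203=8, 204=15, 205=23
Average turnaround = (1+33+4+8+15+23) / 6 = 84/6 = 14.00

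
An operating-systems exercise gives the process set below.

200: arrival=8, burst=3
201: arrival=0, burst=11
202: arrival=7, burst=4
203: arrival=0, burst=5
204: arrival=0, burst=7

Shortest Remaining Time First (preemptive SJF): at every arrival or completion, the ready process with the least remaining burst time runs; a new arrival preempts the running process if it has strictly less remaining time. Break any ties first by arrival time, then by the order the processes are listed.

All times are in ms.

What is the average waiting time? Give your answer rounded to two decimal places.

Schedule: | 203 0-5 | 204 5-7 | 202 7-11 | 200 11-14 | 204 14-19 | 201 19-30 |
Completion: 200=14  201=30  202=11  203=5  204=19
Turnaround (C−A): 200=6  201=30  202=4  203=5  204=19
Waiting times: 200=3, 201=19, 202=0, 203=0, 204=12
Average waiting = (3+19+0+0+12) / 5 = 34/5 = 6.80

6.80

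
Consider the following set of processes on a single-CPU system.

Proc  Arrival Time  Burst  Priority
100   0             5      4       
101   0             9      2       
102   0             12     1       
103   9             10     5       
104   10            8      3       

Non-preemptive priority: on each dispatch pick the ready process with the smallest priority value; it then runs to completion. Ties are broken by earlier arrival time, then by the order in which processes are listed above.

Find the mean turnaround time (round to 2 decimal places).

Gantt: | 102 0-12 | 101 12-21 | 104 21-29 | 100 29-34 | 103 34-44 |
Completion: 100=34  101=21  102=12  103=44  104=29
Turnaround (C−A): 100=34  101=21  102=12  103=35  104=19
Turnaround times: 100=34, 101=21, 102=12, 103=35, 104=19
Average turnaround = (34+21+12+35+19) / 5 = 121/5 = 24.20

24.20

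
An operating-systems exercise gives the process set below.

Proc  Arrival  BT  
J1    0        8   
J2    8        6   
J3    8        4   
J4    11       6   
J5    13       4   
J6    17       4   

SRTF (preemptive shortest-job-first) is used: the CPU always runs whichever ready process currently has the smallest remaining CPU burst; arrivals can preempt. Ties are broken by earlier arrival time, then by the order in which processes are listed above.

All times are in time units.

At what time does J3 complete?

Schedule: | J1 0-8 | J3 8-12 | J2 12-13 | J5 13-17 | J6 17-21 | J2 21-26 | J4 26-32 |
Completion: J1=8  J2=26  J3=12  J4=32  J5=17  J6=21

12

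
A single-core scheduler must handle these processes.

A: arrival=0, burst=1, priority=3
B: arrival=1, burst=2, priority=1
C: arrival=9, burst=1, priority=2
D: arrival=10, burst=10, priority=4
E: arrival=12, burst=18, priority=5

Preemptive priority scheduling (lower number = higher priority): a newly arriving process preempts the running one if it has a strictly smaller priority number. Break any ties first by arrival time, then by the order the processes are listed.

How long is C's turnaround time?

1

Timeline: | A 0-1 | B 1-3 | idle 3-9 | C 9-10 | D 10-20 | E 20-38 |
Completion: A=1  B=3  C=10  D=20  E=38
Turnaround(C) = completion − arrival = 10 − 9 = 1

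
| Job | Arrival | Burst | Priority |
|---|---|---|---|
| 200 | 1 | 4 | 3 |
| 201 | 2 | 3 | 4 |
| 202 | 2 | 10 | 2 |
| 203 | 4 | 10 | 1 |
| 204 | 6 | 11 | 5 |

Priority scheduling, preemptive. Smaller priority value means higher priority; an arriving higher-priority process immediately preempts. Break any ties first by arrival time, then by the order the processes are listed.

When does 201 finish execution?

28

Gantt: | idle 0-1 | 200 1-2 | 202 2-4 | 203 4-14 | 202 14-22 | 200 22-25 | 201 25-28 | 204 28-39 |
Completion: 200=25  201=28  202=22  203=14  204=39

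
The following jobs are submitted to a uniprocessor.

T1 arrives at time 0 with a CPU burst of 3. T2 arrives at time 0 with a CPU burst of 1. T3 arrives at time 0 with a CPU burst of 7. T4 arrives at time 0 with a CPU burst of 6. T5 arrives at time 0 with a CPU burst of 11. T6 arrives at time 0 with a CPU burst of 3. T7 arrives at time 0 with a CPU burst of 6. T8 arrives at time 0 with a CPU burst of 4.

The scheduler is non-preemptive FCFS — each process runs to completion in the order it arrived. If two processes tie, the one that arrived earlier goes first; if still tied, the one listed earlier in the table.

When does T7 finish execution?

Gantt: | T1 0-3 | T2 3-4 | T3 4-11 | T4 11-17 | T5 17-28 | T6 28-31 | T7 31-37 | T8 37-41 |
Completion: T1=3  T2=4  T3=11  T4=17  T5=28  T6=31  T7=37  T8=41
Turnaround (C−A): T1=3  T2=4  T3=11  T4=17  T5=28  T6=31  T7=37  T8=41

37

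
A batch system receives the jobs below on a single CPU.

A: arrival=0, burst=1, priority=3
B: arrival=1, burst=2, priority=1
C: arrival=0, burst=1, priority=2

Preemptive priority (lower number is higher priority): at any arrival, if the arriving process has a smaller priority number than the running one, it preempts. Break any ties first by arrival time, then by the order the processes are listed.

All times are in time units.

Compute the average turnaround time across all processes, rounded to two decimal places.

Schedule: | C 0-1 | B 1-3 | A 3-4 |
Completion: A=4  B=3  C=1
Turnaround (C−A): A=4  B=2  C=1
Turnaround times: A=4, B=2, C=1
Average turnaround = (4+2+1) / 3 = 7/3 = 2.33

2.33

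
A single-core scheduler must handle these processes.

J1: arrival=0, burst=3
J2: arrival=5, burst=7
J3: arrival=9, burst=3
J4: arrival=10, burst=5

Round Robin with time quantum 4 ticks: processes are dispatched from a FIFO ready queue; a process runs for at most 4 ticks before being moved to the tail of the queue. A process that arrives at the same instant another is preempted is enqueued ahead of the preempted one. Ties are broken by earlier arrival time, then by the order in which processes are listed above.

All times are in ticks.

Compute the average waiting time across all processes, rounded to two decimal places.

2.00

Gantt: | J1 0-3 | idle 3-5 | J2 5-9 | J3 9-12 | J2 12-15 | J4 15-20 |
Completion: J1=3  J2=15  J3=12  J4=20
Waiting times: J1=0, J2=3, J3=0, J4=5
Average waiting = (0+3+0+5) / 4 = 8/4 = 2.00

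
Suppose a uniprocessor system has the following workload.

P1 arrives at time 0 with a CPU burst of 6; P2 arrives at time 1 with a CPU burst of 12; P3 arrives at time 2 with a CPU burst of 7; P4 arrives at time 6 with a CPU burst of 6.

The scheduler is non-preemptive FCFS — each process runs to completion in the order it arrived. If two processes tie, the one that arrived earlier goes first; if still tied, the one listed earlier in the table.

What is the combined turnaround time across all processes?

71

Timeline: | P1 0-6 | P2 6-18 | P3 18-25 | P4 25-31 |
Completion: P1=6  P2=18  P3=25  P4=31
Turnaround (C−A): P1=6  P2=17  P3=23  P4=25
Turnaround = completion − arrival: P1=6, P2=17, P3=23, P4=25
Total turnaround = 6 + 17 + 23 + 25 = 71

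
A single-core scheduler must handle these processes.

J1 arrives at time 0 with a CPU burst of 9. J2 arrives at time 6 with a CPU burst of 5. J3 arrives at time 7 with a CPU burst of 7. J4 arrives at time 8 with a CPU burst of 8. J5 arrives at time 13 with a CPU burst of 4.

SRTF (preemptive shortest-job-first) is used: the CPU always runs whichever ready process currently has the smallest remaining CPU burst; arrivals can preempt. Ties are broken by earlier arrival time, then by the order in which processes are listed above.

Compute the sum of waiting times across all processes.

32

Timeline: | J1 0-9 | J2 9-14 | J5 14-18 | J3 18-25 | J4 25-33 |
Completion: J1=9  J2=14  J3=25  J4=33  J5=18
Turnaround (C−A): J1=9  J2=8  J3=18  J4=25  J5=5
Waiting = turnaround − burst: J1=0, J2=3, J3=11, J4=17, J5=1
Total waiting = 0 + 3 + 11 + 17 + 1 = 32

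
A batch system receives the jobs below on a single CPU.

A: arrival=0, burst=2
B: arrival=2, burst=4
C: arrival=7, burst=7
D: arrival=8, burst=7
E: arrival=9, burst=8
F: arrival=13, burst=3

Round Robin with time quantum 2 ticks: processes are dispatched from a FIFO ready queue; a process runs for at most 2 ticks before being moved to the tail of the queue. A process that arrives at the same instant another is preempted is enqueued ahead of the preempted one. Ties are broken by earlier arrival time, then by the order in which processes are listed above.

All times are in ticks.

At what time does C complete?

29

Schedule: | A 0-2 | B 2-6 | idle 6-7 | C 7-9 | D 9-11 | E 11-13 | C 13-15 | D 15-17 | F 17-19 | E 19-21 | C 21-23 | D 23-25 | F 25-26 | E 26-28 | C 28-29 | D 29-30 | E 30-32 |
Completion: A=2  B=6  C=29  D=30  E=32  F=26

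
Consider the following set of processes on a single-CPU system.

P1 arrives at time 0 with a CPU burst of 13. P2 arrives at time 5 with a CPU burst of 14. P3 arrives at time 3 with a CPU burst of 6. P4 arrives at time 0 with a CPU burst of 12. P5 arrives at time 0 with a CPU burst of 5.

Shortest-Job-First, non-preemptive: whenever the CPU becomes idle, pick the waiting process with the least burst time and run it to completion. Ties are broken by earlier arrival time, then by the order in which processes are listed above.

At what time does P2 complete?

50

Schedule: | P5 0-5 | P3 5-11 | P4 11-23 | P1 23-36 | P2 36-50 |
Completion: P1=36  P2=50  P3=11  P4=23  P5=5
Turnaround (C−A): P1=36  P2=45  P3=8  P4=23  P5=5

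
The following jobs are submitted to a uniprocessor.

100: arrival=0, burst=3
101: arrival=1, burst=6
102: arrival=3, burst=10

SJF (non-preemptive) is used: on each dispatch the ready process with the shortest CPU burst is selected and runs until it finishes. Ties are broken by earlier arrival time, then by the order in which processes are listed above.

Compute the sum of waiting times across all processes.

8

Timeline: | 100 0-3 | 101 3-9 | 102 9-19 |
Completion: 100=3  101=9  102=19
Waiting = turnaround − burst: 100=0, 101=2, 102=6
Total waiting = 0 + 2 + 6 = 8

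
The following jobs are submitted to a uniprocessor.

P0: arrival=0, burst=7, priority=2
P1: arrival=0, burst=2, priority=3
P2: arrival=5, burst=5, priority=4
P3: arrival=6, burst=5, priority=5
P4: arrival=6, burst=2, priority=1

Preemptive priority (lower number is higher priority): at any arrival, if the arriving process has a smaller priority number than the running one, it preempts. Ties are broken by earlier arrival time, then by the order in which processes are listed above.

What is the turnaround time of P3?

Timeline: | P0 0-6 | P4 6-8 | P0 8-9 | P1 9-11 | P2 11-16 | P3 16-21 |
Completion: P0=9  P1=11  P2=16  P3=21  P4=8
Turnaround (C−A): P0=9  P1=11  P2=11  P3=15  P4=2
Turnaround(P3) = completion − arrival = 21 − 6 = 15

15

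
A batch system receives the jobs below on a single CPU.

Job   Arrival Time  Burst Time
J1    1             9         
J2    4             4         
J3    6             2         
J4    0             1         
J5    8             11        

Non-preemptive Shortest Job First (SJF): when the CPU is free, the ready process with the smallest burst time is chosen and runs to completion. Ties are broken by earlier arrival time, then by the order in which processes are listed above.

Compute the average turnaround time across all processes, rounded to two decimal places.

9.40

Gantt: | J4 0-1 | J1 1-10 | J3 10-12 | J2 12-16 | J5 16-27 |
Completion: J1=10  J2=16  J3=12  J4=1  J5=27
Turnaround (C−A): J1=9  J2=12  J3=6  J4=1  J5=19
Turnaround times: J1=9, J2=12, J3=6, J4=1, J5=19
Average turnaround = (9+12+6+1+19) / 5 = 47/5 = 9.40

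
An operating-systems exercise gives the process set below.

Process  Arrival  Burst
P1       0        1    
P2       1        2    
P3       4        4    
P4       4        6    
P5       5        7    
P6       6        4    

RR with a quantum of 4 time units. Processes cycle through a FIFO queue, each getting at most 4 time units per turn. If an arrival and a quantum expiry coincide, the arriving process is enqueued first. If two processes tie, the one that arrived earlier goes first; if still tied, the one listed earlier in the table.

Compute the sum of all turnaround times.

Schedule: | P1 0-1 | P2 1-3 | idle 3-4 | P3 4-8 | P4 8-12 | P5 12-16 | P6 16-20 | P4 20-22 | P5 22-25 |
Completion: P1=1  P2=3  P3=8  P4=22  P5=25  P6=20
Turnaround (C−A): P1=1  P2=2  P3=4  P4=18  P5=20  P6=14
Turnaround = completion − arrival: P1=1, P2=2, P3=4, P4=18, P5=20, P6=14
Total turnaround = 1 + 2 + 4 + 18 + 20 + 14 = 59

59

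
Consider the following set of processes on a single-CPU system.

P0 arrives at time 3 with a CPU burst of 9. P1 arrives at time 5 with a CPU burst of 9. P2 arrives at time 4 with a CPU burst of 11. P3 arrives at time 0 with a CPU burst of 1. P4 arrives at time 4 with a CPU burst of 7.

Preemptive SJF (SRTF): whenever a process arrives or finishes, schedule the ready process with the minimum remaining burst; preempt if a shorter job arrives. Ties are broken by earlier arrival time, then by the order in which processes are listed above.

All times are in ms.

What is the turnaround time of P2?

Gantt: | P3 0-1 | idle 1-3 | P0 3-4 | P4 4-11 | P0 11-19 | P1 19-28 | P2 28-39 |
Completion: P0=19  P1=28  P2=39  P3=1  P4=11
Turnaround(P2) = completion − arrival = 39 − 4 = 35

35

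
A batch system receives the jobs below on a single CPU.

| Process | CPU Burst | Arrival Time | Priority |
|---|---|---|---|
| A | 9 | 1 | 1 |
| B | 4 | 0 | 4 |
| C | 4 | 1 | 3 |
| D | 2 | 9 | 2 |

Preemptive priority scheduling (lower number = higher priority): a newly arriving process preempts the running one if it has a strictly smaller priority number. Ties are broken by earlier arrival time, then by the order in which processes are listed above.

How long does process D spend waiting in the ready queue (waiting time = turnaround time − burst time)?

Schedule: | B 0-1 | A 1-10 | D 10-12 | C 12-16 | B 16-19 |
Completion: A=10  B=19  C=16  D=12
Waiting(D) = turnaround − burst = 3 − 2 = 1

1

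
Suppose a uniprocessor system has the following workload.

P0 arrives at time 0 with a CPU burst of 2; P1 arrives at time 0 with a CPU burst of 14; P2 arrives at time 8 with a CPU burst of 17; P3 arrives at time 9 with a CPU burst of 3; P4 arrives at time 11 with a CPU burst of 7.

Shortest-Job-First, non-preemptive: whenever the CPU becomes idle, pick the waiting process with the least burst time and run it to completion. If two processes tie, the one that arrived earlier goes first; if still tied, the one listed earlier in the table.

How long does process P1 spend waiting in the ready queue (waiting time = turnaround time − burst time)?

2

Schedule: | P0 0-2 | P1 2-16 | P3 16-19 | P4 19-26 | P2 26-43 |
Completion: P0=2  P1=16  P2=43  P3=19  P4=26
Turnaround (C−A): P0=2  P1=16  P2=35  P3=10  P4=15
Waiting(P1) = turnaround − burst = 16 − 14 = 2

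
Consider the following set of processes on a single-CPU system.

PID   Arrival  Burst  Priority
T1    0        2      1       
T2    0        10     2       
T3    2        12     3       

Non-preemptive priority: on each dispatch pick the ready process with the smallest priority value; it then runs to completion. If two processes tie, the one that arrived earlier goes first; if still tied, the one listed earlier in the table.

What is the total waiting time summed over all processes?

12

Gantt: | T1 0-2 | T2 2-12 | T3 12-24 |
Completion: T1=2  T2=12  T3=24
Turnaround (C−A): T1=2  T2=12  T3=22
Waiting = turnaround − burst: T1=0, T2=2, T3=10
Total waiting = 0 + 2 + 10 = 12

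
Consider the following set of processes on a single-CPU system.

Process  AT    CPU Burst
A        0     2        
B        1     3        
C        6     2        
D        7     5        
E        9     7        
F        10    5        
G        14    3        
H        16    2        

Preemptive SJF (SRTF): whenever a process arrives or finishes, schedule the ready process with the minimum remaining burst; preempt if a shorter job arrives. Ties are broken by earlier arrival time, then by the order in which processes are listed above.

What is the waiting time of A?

0

Gantt: | A 0-2 | B 2-5 | idle 5-6 | C 6-8 | D 8-13 | F 13-14 | G 14-17 | H 17-19 | F 19-23 | E 23-30 |
Completion: A=2  B=5  C=8  D=13  E=30  F=23  G=17  H=19
Turnaround (C−A): A=2  B=4  C=2  D=6  E=21  F=13  G=3  H=3
Waiting(A) = turnaround − burst = 2 − 2 = 0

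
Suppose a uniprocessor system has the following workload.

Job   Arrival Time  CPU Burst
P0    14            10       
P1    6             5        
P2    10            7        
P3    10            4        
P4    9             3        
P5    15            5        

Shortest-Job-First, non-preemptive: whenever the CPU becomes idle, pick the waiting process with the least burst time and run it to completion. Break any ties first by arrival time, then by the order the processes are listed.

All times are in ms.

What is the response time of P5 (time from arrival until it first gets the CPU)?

Schedule: | idle 0-6 | P1 6-11 | P4 11-14 | P3 14-18 | P5 18-23 | P2 23-30 | P0 30-40 |
Completion: P0=40  P1=11  P2=30  P3=18  P4=14  P5=23
Response(P5) = first start − arrival = 18 − 15 = 3

3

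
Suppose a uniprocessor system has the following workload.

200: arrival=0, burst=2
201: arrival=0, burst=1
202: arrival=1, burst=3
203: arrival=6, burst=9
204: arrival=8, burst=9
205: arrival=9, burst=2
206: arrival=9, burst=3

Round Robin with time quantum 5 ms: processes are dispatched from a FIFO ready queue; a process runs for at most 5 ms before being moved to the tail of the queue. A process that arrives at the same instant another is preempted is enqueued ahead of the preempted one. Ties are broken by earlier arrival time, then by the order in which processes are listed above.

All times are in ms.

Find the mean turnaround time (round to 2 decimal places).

10.14

Timeline: | 200 0-2 | 201 2-3 | 202 3-6 | 203 6-11 | 204 11-16 | 205 16-18 | 206 18-21 | 203 21-25 | 204 25-29 |
Completion: 200=2  201=3  202=6  203=25  204=29  205=18  206=21
Turnaround times: 200=2, 201=3, 202=5, 203=19, 204=21, 205=9, 206=12
Average turnaround = (2+3+5+19+21+9+12) / 7 = 71/7 = 10.14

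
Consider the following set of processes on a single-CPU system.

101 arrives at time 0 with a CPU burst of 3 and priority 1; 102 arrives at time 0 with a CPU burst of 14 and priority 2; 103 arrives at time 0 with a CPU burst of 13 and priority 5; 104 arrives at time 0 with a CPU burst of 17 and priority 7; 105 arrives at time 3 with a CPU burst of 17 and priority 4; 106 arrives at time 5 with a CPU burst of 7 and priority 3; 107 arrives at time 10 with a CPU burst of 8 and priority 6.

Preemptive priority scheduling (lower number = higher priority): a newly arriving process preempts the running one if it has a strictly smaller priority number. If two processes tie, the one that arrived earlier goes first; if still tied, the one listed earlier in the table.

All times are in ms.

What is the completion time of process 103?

Gantt: | 101 0-3 | 102 3-17 | 106 17-24 | 105 24-41 | 103 41-54 | 107 54-62 | 104 62-79 |
Completion: 101=3  102=17  103=54  104=79  105=41  106=24  107=62

54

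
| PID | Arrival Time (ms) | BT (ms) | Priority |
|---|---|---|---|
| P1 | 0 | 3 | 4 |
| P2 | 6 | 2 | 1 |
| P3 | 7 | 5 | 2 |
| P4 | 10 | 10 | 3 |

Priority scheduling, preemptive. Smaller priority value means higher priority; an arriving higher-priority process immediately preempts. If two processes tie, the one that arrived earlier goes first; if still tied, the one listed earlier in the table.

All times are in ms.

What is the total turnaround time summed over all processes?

24

Schedule: | P1 0-3 | idle 3-6 | P2 6-8 | P3 8-13 | P4 13-23 |
Completion: P1=3  P2=8  P3=13  P4=23
Turnaround = completion − arrival: P1=3, P2=2, P3=6, P4=13
Total turnaround = 3 + 2 + 6 + 13 = 24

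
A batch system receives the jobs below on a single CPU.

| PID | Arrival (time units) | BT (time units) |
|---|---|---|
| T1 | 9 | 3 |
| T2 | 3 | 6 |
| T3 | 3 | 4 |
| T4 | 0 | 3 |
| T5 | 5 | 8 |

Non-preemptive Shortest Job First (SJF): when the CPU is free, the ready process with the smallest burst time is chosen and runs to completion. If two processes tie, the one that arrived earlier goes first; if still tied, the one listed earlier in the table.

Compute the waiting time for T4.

Gantt: | T4 0-3 | T3 3-7 | T2 7-13 | T1 13-16 | T5 16-24 |
Completion: T1=16  T2=13  T3=7  T4=3  T5=24
Turnaround (C−A): T1=7  T2=10  T3=4  T4=3  T5=19
Waiting(T4) = turnaround − burst = 3 − 3 = 0

0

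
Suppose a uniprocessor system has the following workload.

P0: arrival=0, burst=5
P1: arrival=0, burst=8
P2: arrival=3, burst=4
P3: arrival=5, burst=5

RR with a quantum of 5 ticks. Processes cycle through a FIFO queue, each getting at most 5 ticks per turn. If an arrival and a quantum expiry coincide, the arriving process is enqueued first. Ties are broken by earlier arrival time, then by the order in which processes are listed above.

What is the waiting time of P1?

Timeline: | P0 0-5 | P1 5-10 | P2 10-14 | P3 14-19 | P1 19-22 |
Completion: P0=5  P1=22  P2=14  P3=19
Waiting(P1) = turnaround − burst = 22 − 8 = 14

14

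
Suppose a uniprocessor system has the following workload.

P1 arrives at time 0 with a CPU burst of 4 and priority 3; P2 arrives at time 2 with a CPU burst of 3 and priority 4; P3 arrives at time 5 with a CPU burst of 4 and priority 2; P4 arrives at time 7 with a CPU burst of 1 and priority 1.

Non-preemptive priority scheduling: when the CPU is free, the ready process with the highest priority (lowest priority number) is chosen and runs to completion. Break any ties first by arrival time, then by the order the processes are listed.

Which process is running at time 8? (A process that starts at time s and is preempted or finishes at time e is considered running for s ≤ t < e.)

P3

Timeline: | P1 0-4 | P2 4-7 | P4 7-8 | P3 8-12 |
Completion: P1=4  P2=7  P3=12  P4=8
Turnaround (C−A): P1=4  P2=5  P3=7  P4=1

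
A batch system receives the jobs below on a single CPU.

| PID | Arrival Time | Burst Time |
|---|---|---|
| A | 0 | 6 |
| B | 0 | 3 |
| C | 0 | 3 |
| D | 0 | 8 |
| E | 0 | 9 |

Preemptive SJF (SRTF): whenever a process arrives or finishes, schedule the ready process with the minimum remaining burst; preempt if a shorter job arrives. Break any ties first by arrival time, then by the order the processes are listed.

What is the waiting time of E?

20

Timeline: | B 0-3 | C 3-6 | A 6-12 | D 12-20 | E 20-29 |
Completion: A=12  B=3  C=6  D=20  E=29
Waiting(E) = turnaround − burst = 29 − 9 = 20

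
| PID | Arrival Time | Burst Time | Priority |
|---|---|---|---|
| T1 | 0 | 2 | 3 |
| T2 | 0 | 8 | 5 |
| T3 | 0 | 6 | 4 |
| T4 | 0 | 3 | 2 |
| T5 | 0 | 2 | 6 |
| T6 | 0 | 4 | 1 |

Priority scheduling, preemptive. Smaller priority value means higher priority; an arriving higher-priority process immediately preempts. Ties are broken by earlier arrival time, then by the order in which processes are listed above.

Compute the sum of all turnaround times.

83

Timeline: | T6 0-4 | T4 4-7 | T1 7-9 | T3 9-15 | T2 15-23 | T5 23-25 |
Completion: T1=9  T2=23  T3=15  T4=7  T5=25  T6=4
Turnaround (C−A): T1=9  T2=23  T3=15  T4=7  T5=25  T6=4
Turnaround = completion − arrival: T1=9, T2=23, T3=15, T4=7, T5=25, T6=4
Total turnaround = 9 + 23 + 15 + 7 + 25 + 4 = 83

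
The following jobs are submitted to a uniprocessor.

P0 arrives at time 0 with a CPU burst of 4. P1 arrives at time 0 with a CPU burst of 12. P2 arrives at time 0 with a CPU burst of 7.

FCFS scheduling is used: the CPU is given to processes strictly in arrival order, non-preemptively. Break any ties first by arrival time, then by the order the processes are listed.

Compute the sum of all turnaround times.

43

Timeline: | P0 0-4 | P1 4-16 | P2 16-23 |
Completion: P0=4  P1=16  P2=23
Turnaround = completion − arrival: P0=4, P1=16, P2=23
Total turnaround = 4 + 16 + 23 = 43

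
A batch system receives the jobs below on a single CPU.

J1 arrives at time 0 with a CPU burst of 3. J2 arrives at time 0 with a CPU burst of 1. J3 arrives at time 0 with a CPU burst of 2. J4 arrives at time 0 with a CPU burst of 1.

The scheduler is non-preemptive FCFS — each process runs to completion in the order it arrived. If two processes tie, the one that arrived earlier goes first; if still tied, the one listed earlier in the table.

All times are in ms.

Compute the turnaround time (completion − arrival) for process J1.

3

Gantt: | J1 0-3 | J2 3-4 | J3 4-6 | J4 6-7 |
Completion: J1=3  J2=4  J3=6  J4=7
Turnaround(J1) = completion − arrival = 3 − 0 = 3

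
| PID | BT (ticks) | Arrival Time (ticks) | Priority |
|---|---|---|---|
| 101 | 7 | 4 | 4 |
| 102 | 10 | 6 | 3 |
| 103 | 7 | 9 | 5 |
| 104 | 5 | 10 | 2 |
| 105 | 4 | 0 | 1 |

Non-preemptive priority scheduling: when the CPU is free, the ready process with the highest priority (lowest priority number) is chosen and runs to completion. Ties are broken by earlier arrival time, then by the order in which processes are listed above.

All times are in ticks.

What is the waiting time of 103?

17

Timeline: | 105 0-4 | 101 4-11 | 104 11-16 | 102 16-26 | 103 26-33 |
Completion: 101=11  102=26  103=33  104=16  105=4
Waiting(103) = turnaround − burst = 24 − 7 = 17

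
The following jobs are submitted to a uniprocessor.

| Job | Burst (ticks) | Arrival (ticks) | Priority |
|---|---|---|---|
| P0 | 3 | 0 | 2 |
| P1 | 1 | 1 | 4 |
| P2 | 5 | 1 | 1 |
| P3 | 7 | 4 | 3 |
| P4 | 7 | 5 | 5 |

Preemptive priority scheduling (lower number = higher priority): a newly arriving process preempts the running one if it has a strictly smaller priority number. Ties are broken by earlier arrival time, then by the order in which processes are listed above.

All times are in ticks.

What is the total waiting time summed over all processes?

34

Timeline: | P0 0-1 | P2 1-6 | P0 6-8 | P3 8-15 | P1 15-16 | P4 16-23 |
Completion: P0=8  P1=16  P2=6  P3=15  P4=23
Turnaround (C−A): P0=8  P1=15  P2=5  P3=11  P4=18
Waiting = turnaround − burst: P0=5, P1=14, P2=0, P3=4, P4=11
Total waiting = 5 + 14 + 0 + 4 + 11 = 34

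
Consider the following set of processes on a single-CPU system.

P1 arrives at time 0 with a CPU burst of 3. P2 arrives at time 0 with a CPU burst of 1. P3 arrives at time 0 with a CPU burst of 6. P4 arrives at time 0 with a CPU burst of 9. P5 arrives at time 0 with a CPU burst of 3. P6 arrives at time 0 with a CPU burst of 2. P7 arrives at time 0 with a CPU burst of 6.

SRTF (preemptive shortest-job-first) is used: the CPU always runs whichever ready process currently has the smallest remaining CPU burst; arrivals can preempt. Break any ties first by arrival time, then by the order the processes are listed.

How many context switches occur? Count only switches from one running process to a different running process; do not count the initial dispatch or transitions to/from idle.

Gantt: | P2 0-1 | P6 1-3 | P1 3-6 | P5 6-9 | P3 9-15 | P7 15-21 | P4 21-30 |
Completion: P1=6  P2=1  P3=15  P4=30  P5=9  P6=3  P7=21
Turnaround (C−A): P1=6  P2=1  P3=15  P4=30  P5=9  P6=3  P7=21

6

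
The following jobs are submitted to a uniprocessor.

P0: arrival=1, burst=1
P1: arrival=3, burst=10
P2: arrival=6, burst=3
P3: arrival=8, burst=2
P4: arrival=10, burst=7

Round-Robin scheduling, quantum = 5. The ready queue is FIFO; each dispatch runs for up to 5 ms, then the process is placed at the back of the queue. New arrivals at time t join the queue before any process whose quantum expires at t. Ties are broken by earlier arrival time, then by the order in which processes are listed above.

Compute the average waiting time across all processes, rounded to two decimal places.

Schedule: | idle 0-1 | P0 1-2 | idle 2-3 | P1 3-8 | P2 8-11 | P3 11-13 | P1 13-18 | P4 18-25 |
Completion: P0=2  P1=18  P2=11  P3=13  P4=25
Turnaround (C−A): P0=1  P1=15  P2=5  P3=5  P4=15
Waiting times: P0=0, P1=5, P2=2, P3=3, P4=8
Average waiting = (0+5+2+3+8) / 5 = 18/5 = 3.60

3.60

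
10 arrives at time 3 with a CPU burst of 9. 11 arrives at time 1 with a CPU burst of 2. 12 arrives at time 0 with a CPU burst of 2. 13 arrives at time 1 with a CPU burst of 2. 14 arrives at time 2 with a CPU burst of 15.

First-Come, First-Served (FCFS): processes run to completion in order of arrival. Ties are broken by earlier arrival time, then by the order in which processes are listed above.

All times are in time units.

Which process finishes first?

Timeline: | 12 0-2 | 11 2-4 | 13 4-6 | 14 6-21 | 10 21-30 |
Completion: 10=30  11=4  12=2  13=6  14=21
Finish order: 12 → 11 → 13 → 14 → 10

12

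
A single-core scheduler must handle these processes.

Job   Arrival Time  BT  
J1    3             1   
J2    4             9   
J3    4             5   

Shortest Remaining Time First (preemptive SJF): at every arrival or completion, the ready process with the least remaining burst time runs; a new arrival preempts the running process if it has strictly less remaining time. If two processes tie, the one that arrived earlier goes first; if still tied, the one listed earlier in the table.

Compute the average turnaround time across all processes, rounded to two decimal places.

Schedule: | idle 0-3 | J1 3-4 | J3 4-9 | J2 9-18 |
Completion: J1=4  J2=18  J3=9
Turnaround (C−A): J1=1  J2=14  J3=5
Turnaround times: J1=1, J2=14, J3=5
Average turnaround = (1+14+5) / 3 = 20/3 = 6.67

6.67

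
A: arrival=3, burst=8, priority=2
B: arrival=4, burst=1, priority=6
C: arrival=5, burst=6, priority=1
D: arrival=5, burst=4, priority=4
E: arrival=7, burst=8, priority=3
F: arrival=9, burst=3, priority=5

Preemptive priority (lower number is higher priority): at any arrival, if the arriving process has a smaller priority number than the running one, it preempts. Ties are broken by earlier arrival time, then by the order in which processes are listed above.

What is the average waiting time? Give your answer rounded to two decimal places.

14.00

Schedule: | idle 0-3 | A 3-5 | C 5-11 | A 11-17 | E 17-25 | D 25-29 | F 29-32 | B 32-33 |
Completion: A=17  B=33  C=11  D=29  E=25  F=32
Turnaround (C−A): A=14  B=29  C=6  D=24  E=18  F=23
Waiting times: A=6, B=28, C=0, D=20, E=10, F=20
Average waiting = (6+28+0+20+10+20) / 6 = 84/6 = 14.00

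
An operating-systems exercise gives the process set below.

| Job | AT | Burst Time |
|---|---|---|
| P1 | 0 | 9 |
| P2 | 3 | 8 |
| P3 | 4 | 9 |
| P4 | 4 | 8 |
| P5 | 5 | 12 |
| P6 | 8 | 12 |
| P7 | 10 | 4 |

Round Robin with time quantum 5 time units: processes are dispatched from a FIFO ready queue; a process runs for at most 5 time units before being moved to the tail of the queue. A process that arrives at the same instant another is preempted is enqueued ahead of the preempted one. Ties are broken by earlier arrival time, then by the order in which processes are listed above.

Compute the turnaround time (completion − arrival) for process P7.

Schedule: | P1 0-5 | P2 5-10 | P3 10-15 | P4 15-20 | P5 20-25 | P1 25-29 | P6 29-34 | P7 34-38 | P2 38-41 | P3 41-45 | P4 45-48 | P5 48-53 | P6 53-58 | P5 58-60 | P6 60-62 |
Completion: P1=29  P2=41  P3=45  P4=48  P5=60  P6=62  P7=38
Turnaround (C−A): P1=29  P2=38  P3=41  P4=44  P5=55  P6=54  P7=28
Turnaround(P7) = completion − arrival = 38 − 10 = 28

28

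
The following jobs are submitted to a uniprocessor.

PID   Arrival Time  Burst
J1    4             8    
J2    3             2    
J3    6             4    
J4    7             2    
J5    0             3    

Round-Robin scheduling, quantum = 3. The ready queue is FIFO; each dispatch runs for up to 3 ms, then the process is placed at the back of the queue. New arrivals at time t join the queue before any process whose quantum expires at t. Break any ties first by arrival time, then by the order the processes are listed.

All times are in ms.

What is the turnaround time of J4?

6

Gantt: | J5 0-3 | J2 3-5 | J1 5-8 | J3 8-11 | J4 11-13 | J1 13-16 | J3 16-17 | J1 17-19 |
Completion: J1=19  J2=5  J3=17  J4=13  J5=3
Turnaround (C−A): J1=15  J2=2  J3=11  J4=6  J5=3
Turnaround(J4) = completion − arrival = 13 − 7 = 6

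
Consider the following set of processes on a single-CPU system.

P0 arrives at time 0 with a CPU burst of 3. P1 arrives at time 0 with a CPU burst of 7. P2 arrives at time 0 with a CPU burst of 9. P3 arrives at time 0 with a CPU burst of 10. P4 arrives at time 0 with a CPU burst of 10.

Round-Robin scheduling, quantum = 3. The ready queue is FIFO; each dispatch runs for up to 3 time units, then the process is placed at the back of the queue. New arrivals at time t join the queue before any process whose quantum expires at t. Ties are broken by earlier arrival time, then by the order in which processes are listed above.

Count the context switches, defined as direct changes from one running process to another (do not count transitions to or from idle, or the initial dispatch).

14

Schedule: | P0 0-3 | P1 3-6 | P2 6-9 | P3 9-12 | P4 12-15 | P1 15-18 | P2 18-21 | P3 21-24 | P4 24-27 | P1 27-28 | P2 28-31 | P3 31-34 | P4 34-37 | P3 37-38 | P4 38-39 |
Completion: P0=3  P1=28  P2=31  P3=38  P4=39
Turnaround (C−A): P0=3  P1=28  P2=31  P3=38  P4=39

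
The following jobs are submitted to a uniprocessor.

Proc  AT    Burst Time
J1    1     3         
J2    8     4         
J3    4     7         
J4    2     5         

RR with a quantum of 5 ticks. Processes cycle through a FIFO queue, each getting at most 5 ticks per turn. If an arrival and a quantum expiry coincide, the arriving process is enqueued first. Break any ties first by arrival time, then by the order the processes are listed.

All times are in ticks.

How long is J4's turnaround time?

7

Schedule: | idle 0-1 | J1 1-4 | J4 4-9 | J3 9-14 | J2 14-18 | J3 18-20 |
Completion: J1=4  J2=18  J3=20  J4=9
Turnaround (C−A): J1=3  J2=10  J3=16  J4=7
Turnaround(J4) = completion − arrival = 9 − 2 = 7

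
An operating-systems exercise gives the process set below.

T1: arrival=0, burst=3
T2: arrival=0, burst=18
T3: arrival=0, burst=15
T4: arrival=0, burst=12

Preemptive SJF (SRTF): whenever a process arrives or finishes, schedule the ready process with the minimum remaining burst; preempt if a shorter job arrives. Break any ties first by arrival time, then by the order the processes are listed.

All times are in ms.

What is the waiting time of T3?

15

Schedule: | T1 0-3 | T4 3-15 | T3 15-30 | T2 30-48 |
Completion: T1=3  T2=48  T3=30  T4=15
Waiting(T3) = turnaround − burst = 30 − 15 = 15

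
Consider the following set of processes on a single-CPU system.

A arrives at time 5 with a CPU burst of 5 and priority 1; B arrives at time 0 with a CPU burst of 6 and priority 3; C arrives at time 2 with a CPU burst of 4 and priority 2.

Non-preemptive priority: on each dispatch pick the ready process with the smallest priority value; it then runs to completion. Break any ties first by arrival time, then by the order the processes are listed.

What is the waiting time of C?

9

Timeline: | B 0-6 | A 6-11 | C 11-15 |
Completion: A=11  B=6  C=15
Waiting(C) = turnaround − burst = 13 − 4 = 9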